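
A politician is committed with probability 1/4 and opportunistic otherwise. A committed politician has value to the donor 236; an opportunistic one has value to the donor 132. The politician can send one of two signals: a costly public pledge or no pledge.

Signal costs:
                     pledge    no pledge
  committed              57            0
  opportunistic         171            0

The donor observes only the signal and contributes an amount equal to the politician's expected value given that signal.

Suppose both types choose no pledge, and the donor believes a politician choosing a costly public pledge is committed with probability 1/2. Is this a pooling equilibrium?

Yes

On the equilibrium path (no pledge) the donor holds the prior 1/4 and pays 1/4·236 + 3/4·132 = 158. Off-path (pledge) belief 1/2 gives 1/2·236 + 1/2·132 = 184.
Committed: no pledge gives 158 − 0 = 158; pledge gives 184 − 57 = 127. Stays. ✓
Opportunistic: no pledge gives 158 − 0 = 158; pledge gives 184 − 171 = 13. Stays. ✓
Beliefs are Bayes-consistent on-path and both types best-respond.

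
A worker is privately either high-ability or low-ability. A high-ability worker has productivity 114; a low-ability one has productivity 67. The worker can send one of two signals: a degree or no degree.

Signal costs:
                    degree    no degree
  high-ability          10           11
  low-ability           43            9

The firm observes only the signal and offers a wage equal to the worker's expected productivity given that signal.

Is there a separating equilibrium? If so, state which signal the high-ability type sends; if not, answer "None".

None

Try high-ability → degree, low-ability → no degree:
  Under separation the firm infers type exactly: degree → high-ability (pays 114), no degree → low-ability (pays 67).
  High-ability: degree gives 114 − 10 = 104; no degree gives 67 − 11 = 56. No deviation. ✓
  Low-ability: no degree gives 67 − 9 = 58; degree gives 114 − 43 = 71. Would deviate. ✗
Try high-ability → no degree, low-ability → degree:
  Under separation the firm infers type exactly: no degree → high-ability (pays 114), degree → low-ability (pays 67).
  High-ability: no degree gives 114 − 11 = 103; degree gives 67 − 10 = 57. No deviation. ✓
  Low-ability: degree gives 67 − 43 = 24; no degree gives 114 − 9 = 105. Would deviate. ✗
Neither assignment is incentive-compatible.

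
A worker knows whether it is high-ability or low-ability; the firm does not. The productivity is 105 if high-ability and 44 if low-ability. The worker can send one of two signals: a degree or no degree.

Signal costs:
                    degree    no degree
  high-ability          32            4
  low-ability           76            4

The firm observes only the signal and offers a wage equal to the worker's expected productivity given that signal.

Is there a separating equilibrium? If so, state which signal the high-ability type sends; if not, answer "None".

Try high-ability → degree, low-ability → no degree:
  If types separate, degree earns payment 105 and no degree earns 44.
  High-ability: degree gives 105 − 32 = 73; no degree gives 44 − 4 = 40. No deviation. ✓
  Low-ability: no degree gives 44 − 4 = 40; degree gives 105 − 76 = 29. No deviation. ✓
Both hold — the high-ability type sends degree.

degree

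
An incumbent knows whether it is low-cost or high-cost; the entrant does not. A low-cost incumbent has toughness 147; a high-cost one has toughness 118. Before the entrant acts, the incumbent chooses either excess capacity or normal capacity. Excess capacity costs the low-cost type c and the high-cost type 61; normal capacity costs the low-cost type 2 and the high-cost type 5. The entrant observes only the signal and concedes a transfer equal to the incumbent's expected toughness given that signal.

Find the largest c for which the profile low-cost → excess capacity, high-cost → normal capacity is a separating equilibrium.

31

Under separation: excess capacity → low-cost (pays 147); normal capacity → high-cost (pays 118).
High-cost: 118 − 5 = 113 ≥ 147 − 61 = 86. Holds regardless of c. ✓
Low-cost: 147 − c ≥ 118 − 2, so c ≤ 147 − 116 = 31.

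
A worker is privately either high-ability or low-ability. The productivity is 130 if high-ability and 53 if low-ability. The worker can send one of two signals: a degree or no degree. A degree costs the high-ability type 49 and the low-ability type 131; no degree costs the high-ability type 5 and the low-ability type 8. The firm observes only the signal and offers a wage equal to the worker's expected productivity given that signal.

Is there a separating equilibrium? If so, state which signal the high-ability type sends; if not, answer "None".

degree

Try high-ability → degree, low-ability → no degree:
  If types separate, degree earns payment 130 and no degree earns 53.
  High-ability: degree gives 130 − 49 = 81; no degree gives 53 − 5 = 48. No deviation. ✓
  Low-ability: no degree gives 53 − 8 = 45; degree gives 130 − 131 = -1. No deviation. ✓
Both hold — the high-ability type sends degree.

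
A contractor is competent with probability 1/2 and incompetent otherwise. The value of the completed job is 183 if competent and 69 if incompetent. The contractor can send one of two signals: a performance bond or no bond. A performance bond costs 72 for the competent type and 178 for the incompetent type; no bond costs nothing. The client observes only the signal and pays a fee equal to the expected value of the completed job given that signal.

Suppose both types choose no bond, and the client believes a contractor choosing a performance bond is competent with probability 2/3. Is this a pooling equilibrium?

At the pooled signal (no bond) the client holds the prior 1/2 and pays 1/2·183 + 1/2·69 = 126. Off-path (bond) belief 2/3 gives 2/3·183 + 1/3·69 = 145.
Competent: no bond gives 126 − 0 = 126; bond gives 145 − 72 = 73. Stays. ✓
Incompetent: no bond gives 126 − 0 = 126; bond gives 145 − 178 = -33. Stays. ✓

Yes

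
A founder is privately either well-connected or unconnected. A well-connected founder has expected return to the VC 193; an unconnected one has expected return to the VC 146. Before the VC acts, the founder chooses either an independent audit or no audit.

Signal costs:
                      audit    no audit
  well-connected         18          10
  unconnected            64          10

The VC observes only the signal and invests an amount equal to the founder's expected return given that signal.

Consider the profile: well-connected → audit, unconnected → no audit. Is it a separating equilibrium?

If types separate, audit earns payment 193 and no audit earns 146.
Well-connected: audit gives 193 − 18 = 175; no audit gives 146 − 10 = 136. No deviation. ✓
Unconnected: no audit gives 146 − 10 = 136; audit gives 193 − 64 = 129. No deviation. ✓
Neither type gains from mimicking the other.

Yes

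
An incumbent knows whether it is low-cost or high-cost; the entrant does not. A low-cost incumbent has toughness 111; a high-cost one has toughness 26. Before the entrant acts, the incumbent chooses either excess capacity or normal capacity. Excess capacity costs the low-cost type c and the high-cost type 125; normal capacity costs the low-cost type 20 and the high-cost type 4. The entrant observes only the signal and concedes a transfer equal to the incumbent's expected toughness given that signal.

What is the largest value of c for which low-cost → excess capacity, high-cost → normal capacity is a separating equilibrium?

105

Under separation: excess capacity → low-cost (pays 111); normal capacity → high-cost (pays 26).
High-cost: 26 − 4 = 22 ≥ 111 − 125 = -14. Holds regardless of c. ✓
Low-cost: 111 − c ≥ 26 − 20, so c ≤ 111 − 6 = 105.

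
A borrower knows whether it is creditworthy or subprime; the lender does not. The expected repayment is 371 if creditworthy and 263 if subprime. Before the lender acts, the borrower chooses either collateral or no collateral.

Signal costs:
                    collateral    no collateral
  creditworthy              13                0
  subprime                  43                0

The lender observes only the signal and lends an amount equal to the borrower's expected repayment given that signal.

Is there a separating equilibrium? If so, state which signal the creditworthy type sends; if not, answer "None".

None

Try creditworthy → collateral, subprime → no collateral:
  Under separation the lender infers type exactly: collateral → creditworthy (pays 371), no collateral → subprime (pays 263).
  Creditworthy: collateral gives 371 − 13 = 358; no collateral gives 263 − 0 = 263. No deviation. ✓
  Subprime: no collateral gives 263 − 0 = 263; collateral gives 371 − 43 = 328. Would deviate. ✗
Try creditworthy → no collateral, subprime → collateral:
  Under separation the lender infers type exactly: no collateral → creditworthy (pays 371), collateral → subprime (pays 263).
  Creditworthy: no collateral gives 371 − 0 = 371; collateral gives 263 − 13 = 250. No deviation. ✓
  Subprime: collateral gives 263 − 43 = 220; no collateral gives 371 − 0 = 371. Would deviate. ✗
Neither assignment is incentive-compatible.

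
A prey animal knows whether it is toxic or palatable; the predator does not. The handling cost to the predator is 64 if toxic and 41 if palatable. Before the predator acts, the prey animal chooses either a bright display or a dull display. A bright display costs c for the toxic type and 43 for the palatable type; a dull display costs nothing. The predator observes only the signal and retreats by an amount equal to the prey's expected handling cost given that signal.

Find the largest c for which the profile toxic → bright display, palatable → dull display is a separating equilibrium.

Under separation: bright display → toxic (pays 64); dull display → palatable (pays 41).
Palatable: 41 − 0 = 41 ≥ 64 − 43 = 21. Holds regardless of c. ✓
Toxic: 64 − c ≥ 41 − 0, so c ≤ 64 − 41 = 23.

23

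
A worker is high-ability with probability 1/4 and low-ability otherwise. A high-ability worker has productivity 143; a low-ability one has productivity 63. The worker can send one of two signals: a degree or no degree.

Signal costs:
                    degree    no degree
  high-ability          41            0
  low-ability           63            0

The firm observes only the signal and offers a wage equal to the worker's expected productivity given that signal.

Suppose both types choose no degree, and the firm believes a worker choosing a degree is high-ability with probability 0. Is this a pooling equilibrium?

Yes

On the equilibrium path (no degree) the firm holds the prior 1/4 and pays 1/4·143 + 3/4·63 = 83. Off-path (degree) belief 0 gives 0·143 + 1·63 = 63.
High-ability: no degree gives 83 − 0 = 83; degree gives 63 − 41 = 22. Stays. ✓
Low-ability: no degree gives 83 − 0 = 83; degree gives 63 − 63 = 0. Stays. ✓
Beliefs are Bayes-consistent on-path and both types best-respond.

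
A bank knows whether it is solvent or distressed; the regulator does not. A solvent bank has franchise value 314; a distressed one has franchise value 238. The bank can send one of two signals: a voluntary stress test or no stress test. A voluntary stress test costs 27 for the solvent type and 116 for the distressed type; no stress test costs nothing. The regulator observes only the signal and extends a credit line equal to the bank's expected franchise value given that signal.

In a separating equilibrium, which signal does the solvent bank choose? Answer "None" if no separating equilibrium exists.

stress test

Try solvent → stress test, distressed → no stress test:
  Under separation the regulator infers type exactly: stress test → solvent (pays 314), no stress test → distressed (pays 238).
  Solvent: stress test gives 314 − 27 = 287; no stress test gives 238 − 0 = 238. No deviation. ✓
  Distressed: no stress test gives 238 − 0 = 238; stress test gives 314 − 116 = 198. No deviation. ✓
Both hold — the solvent type sends stress test.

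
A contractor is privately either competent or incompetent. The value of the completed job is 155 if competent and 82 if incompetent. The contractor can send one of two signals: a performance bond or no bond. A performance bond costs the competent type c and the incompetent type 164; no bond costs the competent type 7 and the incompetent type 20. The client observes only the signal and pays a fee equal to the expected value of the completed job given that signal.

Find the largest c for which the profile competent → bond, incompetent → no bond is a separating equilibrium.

80

Under separation: bond → competent (pays 155); no bond → incompetent (pays 82).
Incompetent: 82 − 20 = 62 ≥ 155 − 164 = -9. Holds regardless of c. ✓
Competent: 155 − c ≥ 82 − 7, so c ≤ 155 − 75 = 80.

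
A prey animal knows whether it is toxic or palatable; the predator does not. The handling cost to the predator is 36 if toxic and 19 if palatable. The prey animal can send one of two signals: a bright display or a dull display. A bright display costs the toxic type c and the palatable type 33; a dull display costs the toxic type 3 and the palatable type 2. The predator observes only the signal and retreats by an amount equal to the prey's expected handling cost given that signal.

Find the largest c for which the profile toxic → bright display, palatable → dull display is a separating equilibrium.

20

Under separation: bright display → toxic (pays 36); dull display → palatable (pays 19).
Palatable: 19 − 2 = 17 ≥ 36 − 33 = 3. Holds regardless of c. ✓
Toxic: 36 − c ≥ 19 − 3, so c ≤ 36 − 16 = 20.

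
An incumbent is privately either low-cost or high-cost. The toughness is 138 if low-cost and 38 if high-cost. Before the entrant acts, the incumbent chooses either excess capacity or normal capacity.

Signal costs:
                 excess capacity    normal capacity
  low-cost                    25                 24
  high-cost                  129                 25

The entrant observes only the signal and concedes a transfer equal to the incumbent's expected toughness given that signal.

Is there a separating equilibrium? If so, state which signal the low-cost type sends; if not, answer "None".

Try low-cost → excess capacity, high-cost → normal capacity:
  If types separate, excess capacity earns payment 138 and normal capacity earns 38.
  Low-cost: excess capacity gives 138 − 25 = 113; normal capacity gives 38 − 24 = 14. No deviation. ✓
  High-cost: normal capacity gives 38 − 25 = 13; excess capacity gives 138 − 129 = 9. No deviation. ✓
Both hold — the low-cost type sends excess capacity.

excess capacity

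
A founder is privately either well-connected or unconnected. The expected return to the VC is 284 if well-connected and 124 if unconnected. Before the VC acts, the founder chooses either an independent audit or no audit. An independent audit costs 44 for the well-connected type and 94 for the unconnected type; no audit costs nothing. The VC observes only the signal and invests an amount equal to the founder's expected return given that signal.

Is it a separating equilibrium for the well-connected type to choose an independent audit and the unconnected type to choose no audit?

No

If types separate, audit earns payment 284 and no audit earns 124.
Well-connected: audit gives 284 − 44 = 240; no audit gives 124 − 0 = 124. No deviation. ✓
Unconnected: no audit gives 124 − 0 = 124; audit gives 284 − 94 = 190. Would deviate. ✗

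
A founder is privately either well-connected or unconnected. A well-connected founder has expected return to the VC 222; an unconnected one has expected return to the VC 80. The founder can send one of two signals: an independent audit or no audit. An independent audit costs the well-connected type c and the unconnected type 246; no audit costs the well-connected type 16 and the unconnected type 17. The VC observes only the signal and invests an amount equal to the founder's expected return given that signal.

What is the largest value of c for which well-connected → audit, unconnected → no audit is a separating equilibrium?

158

Under separation: audit → well-connected (pays 222); no audit → unconnected (pays 80).
Unconnected: 80 − 17 = 63 ≥ 222 − 246 = -24. Holds regardless of c. ✓
Well-connected: 222 − c ≥ 80 − 16, so c ≤ 222 − 64 = 158.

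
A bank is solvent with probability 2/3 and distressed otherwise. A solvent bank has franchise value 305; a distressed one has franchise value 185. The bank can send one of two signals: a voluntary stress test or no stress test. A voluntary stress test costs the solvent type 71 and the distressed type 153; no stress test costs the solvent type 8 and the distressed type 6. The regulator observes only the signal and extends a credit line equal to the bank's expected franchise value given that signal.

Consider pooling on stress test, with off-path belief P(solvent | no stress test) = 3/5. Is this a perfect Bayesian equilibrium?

On the equilibrium path (stress test) the regulator holds the prior 2/3 and pays 2/3·305 + 1/3·185 = 265. Off-path (no stress test) belief 3/5 gives 3/5·305 + 2/5·185 = 257.
Solvent: stress test gives 265 − 71 = 194; no stress test gives 257 − 8 = 249. Deviates. ✗
Distressed: stress test gives 265 − 153 = 112; no stress test gives 257 − 6 = 251. Deviates. ✗

No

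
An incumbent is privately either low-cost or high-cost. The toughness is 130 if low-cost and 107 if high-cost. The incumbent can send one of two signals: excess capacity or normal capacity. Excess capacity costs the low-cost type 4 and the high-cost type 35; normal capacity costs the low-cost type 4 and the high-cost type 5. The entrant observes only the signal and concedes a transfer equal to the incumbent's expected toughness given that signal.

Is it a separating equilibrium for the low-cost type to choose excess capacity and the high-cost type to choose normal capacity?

If types separate, excess capacity earns payment 130 and normal capacity earns 107.
Low-cost: excess capacity gives 130 − 4 = 126; normal capacity gives 107 − 4 = 103. No deviation. ✓
High-cost: normal capacity gives 107 − 5 = 102; excess capacity gives 130 − 35 = 95. No deviation. ✓
Neither type gains from mimicking the other.

Yes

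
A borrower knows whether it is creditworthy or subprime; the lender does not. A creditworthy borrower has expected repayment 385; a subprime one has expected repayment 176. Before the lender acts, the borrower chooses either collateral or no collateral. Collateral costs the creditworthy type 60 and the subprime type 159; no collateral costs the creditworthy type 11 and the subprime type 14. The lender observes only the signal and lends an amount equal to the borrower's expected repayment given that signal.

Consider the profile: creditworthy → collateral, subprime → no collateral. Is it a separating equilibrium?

Under separation the lender infers type exactly: collateral → creditworthy (pays 385), no collateral → subprime (pays 176).
Creditworthy: collateral gives 385 − 60 = 325; no collateral gives 176 − 11 = 165. No deviation. ✓
Subprime: no collateral gives 176 − 14 = 162; collateral gives 385 − 159 = 226. Would deviate. ✗

No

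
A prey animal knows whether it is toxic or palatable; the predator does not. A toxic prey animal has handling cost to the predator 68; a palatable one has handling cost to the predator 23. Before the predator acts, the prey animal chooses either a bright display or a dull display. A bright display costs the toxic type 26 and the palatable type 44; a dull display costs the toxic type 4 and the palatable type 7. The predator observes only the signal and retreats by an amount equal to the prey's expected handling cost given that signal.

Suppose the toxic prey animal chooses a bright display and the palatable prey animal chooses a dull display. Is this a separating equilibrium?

Under separation the predator infers type exactly: bright display → toxic (pays 68), dull display → palatable (pays 23).
Toxic: bright display gives 68 − 26 = 42; dull display gives 23 − 4 = 19. No deviation. ✓
Palatable: dull display gives 23 − 7 = 16; bright display gives 68 − 44 = 24. Would deviate. ✗

No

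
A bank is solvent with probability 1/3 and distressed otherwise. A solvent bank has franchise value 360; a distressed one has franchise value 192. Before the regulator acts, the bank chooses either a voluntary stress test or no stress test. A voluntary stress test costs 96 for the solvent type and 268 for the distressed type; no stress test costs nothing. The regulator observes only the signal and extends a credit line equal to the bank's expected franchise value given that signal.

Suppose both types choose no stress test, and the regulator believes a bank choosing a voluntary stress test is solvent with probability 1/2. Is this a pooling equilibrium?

At the pooled signal (no stress test) the regulator holds the prior 1/3 and pays 1/3·360 + 2/3·192 = 248. Off-path (stress test) belief 1/2 gives 1/2·360 + 1/2·192 = 276.
Solvent: no stress test gives 248 − 0 = 248; stress test gives 276 − 96 = 180. Stays. ✓
Distressed: no stress test gives 248 − 0 = 248; stress test gives 276 − 268 = 8. Stays. ✓

Yes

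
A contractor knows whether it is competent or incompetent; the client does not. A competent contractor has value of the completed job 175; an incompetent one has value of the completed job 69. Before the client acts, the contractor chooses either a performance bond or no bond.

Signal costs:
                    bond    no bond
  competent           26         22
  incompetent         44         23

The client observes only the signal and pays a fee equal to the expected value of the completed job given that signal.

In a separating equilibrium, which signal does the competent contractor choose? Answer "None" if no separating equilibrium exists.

None

Try competent → bond, incompetent → no bond:
  Under separation the client infers type exactly: bond → competent (pays 175), no bond → incompetent (pays 69).
  Competent: bond gives 175 − 26 = 149; no bond gives 69 − 22 = 47. No deviation. ✓
  Incompetent: no bond gives 69 − 23 = 46; bond gives 175 − 44 = 131. Would deviate. ✗
Try competent → no bond, incompetent → bond:
  Under separation the client infers type exactly: no bond → competent (pays 175), bond → incompetent (pays 69).
  Competent: no bond gives 175 − 22 = 153; bond gives 69 − 26 = 43. No deviation. ✓
  Incompetent: bond gives 69 − 44 = 25; no bond gives 175 − 23 = 152. Would deviate. ✗
Neither assignment is incentive-compatible.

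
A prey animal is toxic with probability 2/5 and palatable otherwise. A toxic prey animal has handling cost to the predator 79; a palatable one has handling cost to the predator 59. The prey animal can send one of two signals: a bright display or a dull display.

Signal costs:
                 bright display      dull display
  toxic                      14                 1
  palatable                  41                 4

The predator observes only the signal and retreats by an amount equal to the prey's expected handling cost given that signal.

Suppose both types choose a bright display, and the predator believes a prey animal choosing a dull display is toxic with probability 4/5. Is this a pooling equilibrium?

At the pooled signal (bright display) the predator holds the prior 2/5 and pays 2/5·79 + 3/5·59 = 67. Off-path (dull display) belief 4/5 gives 4/5·79 + 1/5·59 = 75.
Toxic: bright display gives 67 − 14 = 53; dull display gives 75 − 1 = 74. Deviates. ✗
Palatable: bright display gives 67 − 41 = 26; dull display gives 75 − 4 = 71. Deviates. ✗

No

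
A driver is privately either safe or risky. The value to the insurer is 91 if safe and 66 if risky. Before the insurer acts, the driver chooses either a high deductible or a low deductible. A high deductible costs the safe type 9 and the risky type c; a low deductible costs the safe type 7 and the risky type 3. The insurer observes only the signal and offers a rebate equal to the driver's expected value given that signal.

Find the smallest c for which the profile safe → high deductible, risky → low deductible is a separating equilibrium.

28

Under separation: high deductible → safe (pays 91); low deductible → risky (pays 66).
Safe: 91 − 9 = 82 ≥ 66 − 7 = 59. Holds regardless of c. ✓
Risky: 66 − 3 ≥ 91 − c, so c ≥ 91 − 63 = 28.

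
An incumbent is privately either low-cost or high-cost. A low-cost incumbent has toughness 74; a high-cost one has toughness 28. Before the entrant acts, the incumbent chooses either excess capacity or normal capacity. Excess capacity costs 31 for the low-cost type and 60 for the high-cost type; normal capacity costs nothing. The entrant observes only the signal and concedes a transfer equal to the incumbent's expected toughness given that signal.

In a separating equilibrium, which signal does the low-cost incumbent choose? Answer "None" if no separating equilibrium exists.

Try low-cost → excess capacity, high-cost → normal capacity:
  If types separate, excess capacity earns payment 74 and normal capacity earns 28.
  Low-cost: excess capacity gives 74 − 31 = 43; normal capacity gives 28 − 0 = 28. No deviation. ✓
  High-cost: normal capacity gives 28 − 0 = 28; excess capacity gives 74 − 60 = 14. No deviation. ✓
Both hold — the low-cost type sends excess capacity.

excess capacity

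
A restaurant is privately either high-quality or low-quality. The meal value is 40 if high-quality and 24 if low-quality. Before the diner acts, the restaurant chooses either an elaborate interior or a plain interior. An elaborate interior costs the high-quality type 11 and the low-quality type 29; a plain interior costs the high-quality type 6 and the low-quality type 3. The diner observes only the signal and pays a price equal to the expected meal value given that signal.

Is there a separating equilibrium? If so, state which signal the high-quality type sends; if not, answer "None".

Try high-quality → elaborate interior, low-quality → plain interior:
  Under separation the diner infers type exactly: elaborate interior → high-quality (pays 40), plain interior → low-quality (pays 24).
  High-quality: elaborate interior gives 40 − 11 = 29; plain interior gives 24 − 6 = 18. No deviation. ✓
  Low-quality: plain interior gives 24 − 3 = 21; elaborate interior gives 40 − 29 = 11. No deviation. ✓
Both hold — the high-quality type sends elaborate interior.

elaborate interior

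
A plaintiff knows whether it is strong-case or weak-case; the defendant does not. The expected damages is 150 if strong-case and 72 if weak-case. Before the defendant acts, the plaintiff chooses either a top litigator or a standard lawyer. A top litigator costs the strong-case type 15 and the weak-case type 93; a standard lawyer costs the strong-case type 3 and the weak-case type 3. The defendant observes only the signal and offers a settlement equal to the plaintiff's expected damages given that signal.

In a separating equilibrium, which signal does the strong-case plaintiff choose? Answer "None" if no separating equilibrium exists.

top litigator

Try strong-case → top litigator, weak-case → standard lawyer:
  If types separate, top litigator earns payment 150 and standard lawyer earns 72.
  Strong-case: top litigator gives 150 − 15 = 135; standard lawyer gives 72 − 3 = 69. No deviation. ✓
  Weak-case: standard lawyer gives 72 − 3 = 69; top litigator gives 150 − 93 = 57. No deviation. ✓
Both hold — the strong-case type sends top litigator.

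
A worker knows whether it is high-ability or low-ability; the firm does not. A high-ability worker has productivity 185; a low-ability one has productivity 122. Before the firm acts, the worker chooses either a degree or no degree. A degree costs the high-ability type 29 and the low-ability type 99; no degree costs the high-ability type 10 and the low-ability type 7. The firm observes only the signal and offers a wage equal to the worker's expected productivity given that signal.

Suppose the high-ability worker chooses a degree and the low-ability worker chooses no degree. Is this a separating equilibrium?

Yes

If types separate, degree earns payment 185 and no degree earns 122.
High-ability: degree gives 185 − 29 = 156; no degree gives 122 − 10 = 112. No deviation. ✓
Low-ability: no degree gives 122 − 7 = 115; degree gives 185 − 99 = 86. No deviation. ✓
Both incentive constraints hold.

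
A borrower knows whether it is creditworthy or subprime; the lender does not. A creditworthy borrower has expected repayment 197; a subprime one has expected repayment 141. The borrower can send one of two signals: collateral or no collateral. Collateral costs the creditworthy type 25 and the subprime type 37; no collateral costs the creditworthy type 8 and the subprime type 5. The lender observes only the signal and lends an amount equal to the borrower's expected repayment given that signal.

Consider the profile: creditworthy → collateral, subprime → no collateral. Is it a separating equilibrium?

No

Under separation the lender infers type exactly: collateral → creditworthy (pays 197), no collateral → subprime (pays 141).
Creditworthy: collateral gives 197 − 25 = 172; no collateral gives 141 − 8 = 133. No deviation. ✓
Subprime: no collateral gives 141 − 5 = 136; collateral gives 197 − 37 = 160. Would deviate. ✗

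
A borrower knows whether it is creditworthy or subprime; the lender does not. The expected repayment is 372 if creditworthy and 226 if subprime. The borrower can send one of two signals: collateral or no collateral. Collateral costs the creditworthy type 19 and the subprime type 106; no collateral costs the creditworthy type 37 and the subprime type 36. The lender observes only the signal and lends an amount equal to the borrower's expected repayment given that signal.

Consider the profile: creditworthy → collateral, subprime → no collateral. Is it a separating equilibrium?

No

If types separate, collateral earns payment 372 and no collateral earns 226.
Creditworthy: collateral gives 372 − 19 = 353; no collateral gives 226 − 37 = 189. No deviation. ✓
Subprime: no collateral gives 226 − 36 = 190; collateral gives 372 − 106 = 266. Would deviate. ✗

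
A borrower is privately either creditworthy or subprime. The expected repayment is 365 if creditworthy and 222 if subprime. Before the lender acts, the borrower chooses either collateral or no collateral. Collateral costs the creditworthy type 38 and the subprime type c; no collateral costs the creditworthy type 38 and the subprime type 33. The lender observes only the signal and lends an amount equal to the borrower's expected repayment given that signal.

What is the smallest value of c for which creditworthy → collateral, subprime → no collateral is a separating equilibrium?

Under separation: collateral → creditworthy (pays 365); no collateral → subprime (pays 222).
Creditworthy: 365 − 38 = 327 ≥ 222 − 38 = 184. Holds regardless of c. ✓
Subprime: 222 − 33 ≥ 365 − c, so c ≥ 365 − 189 = 176.

176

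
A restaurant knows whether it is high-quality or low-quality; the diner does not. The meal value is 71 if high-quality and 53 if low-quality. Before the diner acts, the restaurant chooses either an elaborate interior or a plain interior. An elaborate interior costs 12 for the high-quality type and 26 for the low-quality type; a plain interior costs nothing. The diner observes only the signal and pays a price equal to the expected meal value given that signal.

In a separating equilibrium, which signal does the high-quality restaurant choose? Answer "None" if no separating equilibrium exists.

elaborate interior

Try high-quality → elaborate interior, low-quality → plain interior:
  Under separation the diner infers type exactly: elaborate interior → high-quality (pays 71), plain interior → low-quality (pays 53).
  High-quality: elaborate interior gives 71 − 12 = 59; plain interior gives 53 − 0 = 53. No deviation. ✓
  Low-quality: plain interior gives 53 − 0 = 53; elaborate interior gives 71 − 26 = 45. No deviation. ✓
Both hold — the high-quality type sends elaborate interior.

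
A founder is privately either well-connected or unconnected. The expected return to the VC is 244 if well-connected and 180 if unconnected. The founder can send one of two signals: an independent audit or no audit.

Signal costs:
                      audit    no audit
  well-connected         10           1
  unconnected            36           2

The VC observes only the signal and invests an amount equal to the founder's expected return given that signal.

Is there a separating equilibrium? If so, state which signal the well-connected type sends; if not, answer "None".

Try well-connected → audit, unconnected → no audit:
  If types separate, audit earns payment 244 and no audit earns 180.
  Well-connected: audit gives 244 − 10 = 234; no audit gives 180 − 1 = 179. No deviation. ✓
  Unconnected: no audit gives 180 − 2 = 178; audit gives 244 − 36 = 208. Would deviate. ✗
Try well-connected → no audit, unconnected → audit:
  If types separate, no audit earns payment 244 and audit earns 180.
  Well-connected: no audit gives 244 − 1 = 243; audit gives 180 − 10 = 170. No deviation. ✓
  Unconnected: audit gives 180 − 36 = 144; no audit gives 244 − 2 = 242. Would deviate. ✗
Neither assignment is incentive-compatible.

None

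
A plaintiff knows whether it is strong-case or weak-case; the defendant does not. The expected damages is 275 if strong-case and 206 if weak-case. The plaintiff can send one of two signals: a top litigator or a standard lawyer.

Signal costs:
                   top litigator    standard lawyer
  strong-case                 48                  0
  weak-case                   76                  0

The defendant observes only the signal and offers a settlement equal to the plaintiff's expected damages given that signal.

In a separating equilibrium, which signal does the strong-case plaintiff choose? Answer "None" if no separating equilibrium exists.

top litigator

Try strong-case → top litigator, weak-case → standard lawyer:
  If types separate, top litigator earns payment 275 and standard lawyer earns 206.
  Strong-case: top litigator gives 275 − 48 = 227; standard lawyer gives 206 − 0 = 206. No deviation. ✓
  Weak-case: standard lawyer gives 206 − 0 = 206; top litigator gives 275 − 76 = 199. No deviation. ✓
Both hold — the strong-case type sends top litigator.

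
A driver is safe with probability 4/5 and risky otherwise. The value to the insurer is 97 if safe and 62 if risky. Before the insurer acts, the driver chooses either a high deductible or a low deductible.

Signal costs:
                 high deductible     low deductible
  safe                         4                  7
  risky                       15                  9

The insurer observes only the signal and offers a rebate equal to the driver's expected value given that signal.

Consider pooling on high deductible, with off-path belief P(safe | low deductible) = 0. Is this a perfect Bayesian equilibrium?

Yes

At the pooled signal (high deductible) the insurer holds the prior 4/5 and pays 4/5·97 + 1/5·62 = 90. Off-path (low deductible) belief 0 gives 0·97 + 1·62 = 62.
Safe: high deductible gives 90 − 4 = 86; low deductible gives 62 − 7 = 55. Stays. ✓
Risky: high deductible gives 90 − 15 = 75; low deductible gives 62 − 9 = 53. Stays. ✓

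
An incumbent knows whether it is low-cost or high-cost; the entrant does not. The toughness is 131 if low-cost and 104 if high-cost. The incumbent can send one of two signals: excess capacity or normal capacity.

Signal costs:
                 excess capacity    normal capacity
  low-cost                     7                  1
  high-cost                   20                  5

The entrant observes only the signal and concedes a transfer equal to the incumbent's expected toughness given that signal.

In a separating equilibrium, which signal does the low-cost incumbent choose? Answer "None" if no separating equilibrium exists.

None

Try low-cost → excess capacity, high-cost → normal capacity:
  If types separate, excess capacity earns payment 131 and normal capacity earns 104.
  Low-cost: excess capacity gives 131 − 7 = 124; normal capacity gives 104 − 1 = 103. No deviation. ✓
  High-cost: normal capacity gives 104 − 5 = 99; excess capacity gives 131 − 20 = 111. Would deviate. ✗
Try low-cost → normal capacity, high-cost → excess capacity:
  If types separate, normal capacity earns payment 131 and excess capacity earns 104.
  Low-cost: normal capacity gives 131 − 1 = 130; excess capacity gives 104 − 7 = 97. No deviation. ✓
  High-cost: excess capacity gives 104 − 20 = 84; normal capacity gives 131 − 5 = 126. Would deviate. ✗
Neither assignment is incentive-compatible.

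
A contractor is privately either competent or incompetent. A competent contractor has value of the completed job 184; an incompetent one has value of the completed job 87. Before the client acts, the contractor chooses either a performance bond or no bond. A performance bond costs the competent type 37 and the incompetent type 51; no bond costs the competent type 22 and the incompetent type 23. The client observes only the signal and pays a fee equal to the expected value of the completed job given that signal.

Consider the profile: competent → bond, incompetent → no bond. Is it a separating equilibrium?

No

If types separate, bond earns payment 184 and no bond earns 87.
Competent: bond gives 184 − 37 = 147; no bond gives 87 − 22 = 65. No deviation. ✓
Incompetent: no bond gives 87 − 23 = 64; bond gives 184 − 51 = 133. Would deviate. ✗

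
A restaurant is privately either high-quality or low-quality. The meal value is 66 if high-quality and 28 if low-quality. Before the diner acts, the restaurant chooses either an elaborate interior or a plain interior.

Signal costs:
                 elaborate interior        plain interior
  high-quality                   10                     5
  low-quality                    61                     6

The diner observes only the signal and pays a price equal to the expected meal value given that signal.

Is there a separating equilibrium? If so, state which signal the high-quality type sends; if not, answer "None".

elaborate interior

Try high-quality → elaborate interior, low-quality → plain interior:
  If types separate, elaborate interior earns payment 66 and plain interior earns 28.
  High-quality: elaborate interior gives 66 − 10 = 56; plain interior gives 28 − 5 = 23. No deviation. ✓
  Low-quality: plain interior gives 28 − 6 = 22; elaborate interior gives 66 − 61 = 5. No deviation. ✓
Both hold — the high-quality type sends elaborate interior.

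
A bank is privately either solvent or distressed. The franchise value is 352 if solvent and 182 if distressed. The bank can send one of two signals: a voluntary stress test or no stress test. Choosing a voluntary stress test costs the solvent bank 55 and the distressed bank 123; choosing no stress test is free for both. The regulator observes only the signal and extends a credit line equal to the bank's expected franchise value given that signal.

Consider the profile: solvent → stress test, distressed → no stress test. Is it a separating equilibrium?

Under separation the regulator infers type exactly: stress test → solvent (pays 352), no stress test → distressed (pays 182).
Solvent: stress test gives 352 − 55 = 297; no stress test gives 182 − 0 = 182. No deviation. ✓
Distressed: no stress test gives 182 − 0 = 182; stress test gives 352 − 123 = 229. Would deviate. ✗

No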